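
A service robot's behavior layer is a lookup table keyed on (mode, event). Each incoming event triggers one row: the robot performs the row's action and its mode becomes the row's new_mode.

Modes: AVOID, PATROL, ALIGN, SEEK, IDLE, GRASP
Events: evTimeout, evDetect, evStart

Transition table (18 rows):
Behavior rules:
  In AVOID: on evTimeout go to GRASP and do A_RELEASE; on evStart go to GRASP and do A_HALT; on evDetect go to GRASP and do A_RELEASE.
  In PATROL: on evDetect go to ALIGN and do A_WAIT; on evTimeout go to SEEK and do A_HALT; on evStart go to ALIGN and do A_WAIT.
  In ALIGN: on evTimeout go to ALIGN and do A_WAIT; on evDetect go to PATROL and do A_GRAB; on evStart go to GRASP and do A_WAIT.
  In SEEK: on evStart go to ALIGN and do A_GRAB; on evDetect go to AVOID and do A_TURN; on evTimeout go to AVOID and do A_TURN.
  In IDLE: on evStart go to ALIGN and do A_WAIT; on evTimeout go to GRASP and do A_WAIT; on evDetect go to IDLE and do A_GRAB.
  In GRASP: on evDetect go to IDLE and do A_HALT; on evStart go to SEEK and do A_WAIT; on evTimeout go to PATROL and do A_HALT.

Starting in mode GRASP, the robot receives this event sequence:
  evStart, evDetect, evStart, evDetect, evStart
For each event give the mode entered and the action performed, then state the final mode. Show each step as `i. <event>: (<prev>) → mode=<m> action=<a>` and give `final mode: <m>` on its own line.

final mode: ALIGN

1. evStart: (GRASP) → mode=SEEK action=A_WAIT
2. evDetect: (SEEK) → mode=AVOID action=A_TURN
3. evStart: (AVOID) → mode=GRASP action=A_HALT
4. evDetect: (GRASP) → mode=IDLE action=A_HALT
5. evStart: (IDLE) → mode=ALIGN action=A_WAIT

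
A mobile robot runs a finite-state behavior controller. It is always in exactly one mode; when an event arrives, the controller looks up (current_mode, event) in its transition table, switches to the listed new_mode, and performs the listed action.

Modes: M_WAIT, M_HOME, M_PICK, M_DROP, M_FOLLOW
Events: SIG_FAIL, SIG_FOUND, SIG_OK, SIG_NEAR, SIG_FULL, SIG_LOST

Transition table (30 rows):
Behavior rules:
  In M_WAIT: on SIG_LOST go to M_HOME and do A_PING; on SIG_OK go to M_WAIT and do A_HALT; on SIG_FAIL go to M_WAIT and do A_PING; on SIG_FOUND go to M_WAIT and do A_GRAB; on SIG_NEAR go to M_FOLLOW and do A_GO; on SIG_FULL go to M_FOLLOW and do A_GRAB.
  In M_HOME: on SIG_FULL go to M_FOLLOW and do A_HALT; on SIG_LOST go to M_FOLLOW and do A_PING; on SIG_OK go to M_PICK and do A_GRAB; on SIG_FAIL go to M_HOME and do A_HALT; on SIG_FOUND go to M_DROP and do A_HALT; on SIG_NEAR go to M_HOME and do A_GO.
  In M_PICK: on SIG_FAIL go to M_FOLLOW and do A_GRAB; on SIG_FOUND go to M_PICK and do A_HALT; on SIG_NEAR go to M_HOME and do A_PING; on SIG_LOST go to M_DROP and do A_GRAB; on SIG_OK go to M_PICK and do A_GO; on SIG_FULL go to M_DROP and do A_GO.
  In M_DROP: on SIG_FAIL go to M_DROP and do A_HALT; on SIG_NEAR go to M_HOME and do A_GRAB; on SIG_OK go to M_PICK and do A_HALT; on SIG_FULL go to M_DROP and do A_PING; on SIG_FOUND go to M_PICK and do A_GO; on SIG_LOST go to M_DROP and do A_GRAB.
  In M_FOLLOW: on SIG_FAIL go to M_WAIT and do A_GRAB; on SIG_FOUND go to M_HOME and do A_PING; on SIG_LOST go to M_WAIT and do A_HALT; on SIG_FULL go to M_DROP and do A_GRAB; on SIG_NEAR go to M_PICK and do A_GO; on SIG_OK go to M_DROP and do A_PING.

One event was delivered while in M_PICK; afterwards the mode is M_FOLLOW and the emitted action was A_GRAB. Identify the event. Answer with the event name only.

SIG_FAIL

try SIG_FAIL: (M_PICK, SIG_FAIL) → (M_FOLLOW, A_GRAB)  ← matches
try SIG_FOUND: (M_PICK, SIG_FOUND) → (M_PICK, A_HALT)
try SIG_OK: (M_PICK, SIG_OK) → (M_PICK, A_GO)
try SIG_NEAR: (M_PICK, SIG_NEAR) → (M_HOME, A_PING)
try SIG_FULL: (M_PICK, SIG_FULL) → (M_DROP, A_GO)
try SIG_LOST: (M_PICK, SIG_LOST) → (M_DROP, A_GRAB)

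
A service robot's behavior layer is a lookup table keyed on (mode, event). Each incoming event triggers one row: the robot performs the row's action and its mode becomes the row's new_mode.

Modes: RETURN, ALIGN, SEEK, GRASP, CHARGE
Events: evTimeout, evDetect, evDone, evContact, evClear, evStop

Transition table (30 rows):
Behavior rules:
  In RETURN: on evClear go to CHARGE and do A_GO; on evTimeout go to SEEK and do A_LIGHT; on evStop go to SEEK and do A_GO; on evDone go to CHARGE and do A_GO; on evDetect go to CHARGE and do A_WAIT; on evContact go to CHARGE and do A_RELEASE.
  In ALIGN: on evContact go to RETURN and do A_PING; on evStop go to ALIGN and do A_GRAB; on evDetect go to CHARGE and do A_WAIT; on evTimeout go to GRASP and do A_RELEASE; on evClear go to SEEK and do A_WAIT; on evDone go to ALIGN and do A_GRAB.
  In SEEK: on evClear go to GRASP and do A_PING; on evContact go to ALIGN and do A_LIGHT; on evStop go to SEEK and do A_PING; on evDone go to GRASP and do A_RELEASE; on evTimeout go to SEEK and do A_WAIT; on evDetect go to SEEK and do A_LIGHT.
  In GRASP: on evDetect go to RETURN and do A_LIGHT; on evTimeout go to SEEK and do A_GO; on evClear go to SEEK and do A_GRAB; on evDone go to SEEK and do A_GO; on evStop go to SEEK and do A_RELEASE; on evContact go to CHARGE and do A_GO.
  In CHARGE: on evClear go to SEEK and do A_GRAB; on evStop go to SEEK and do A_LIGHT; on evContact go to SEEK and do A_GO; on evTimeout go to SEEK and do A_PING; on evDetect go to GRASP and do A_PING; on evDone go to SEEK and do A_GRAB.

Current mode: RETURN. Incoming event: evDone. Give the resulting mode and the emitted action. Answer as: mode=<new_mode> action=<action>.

mode=CHARGE action=A_GO

current mode = RETURN; filter table to that mode:
  (RETURN, evClear) → (CHARGE, A_GO)
  (RETURN, evTimeout) → (SEEK, A_LIGHT)
  (RETURN, evStop) → (SEEK, A_GO)
  (RETURN, evDone) → (CHARGE, A_GO)  ← event matches
  (RETURN, evDetect) → (CHARGE, A_WAIT)
  (RETURN, evContact) → (CHARGE, A_RELEASE)
event = evDone selects (CHARGE, A_GO)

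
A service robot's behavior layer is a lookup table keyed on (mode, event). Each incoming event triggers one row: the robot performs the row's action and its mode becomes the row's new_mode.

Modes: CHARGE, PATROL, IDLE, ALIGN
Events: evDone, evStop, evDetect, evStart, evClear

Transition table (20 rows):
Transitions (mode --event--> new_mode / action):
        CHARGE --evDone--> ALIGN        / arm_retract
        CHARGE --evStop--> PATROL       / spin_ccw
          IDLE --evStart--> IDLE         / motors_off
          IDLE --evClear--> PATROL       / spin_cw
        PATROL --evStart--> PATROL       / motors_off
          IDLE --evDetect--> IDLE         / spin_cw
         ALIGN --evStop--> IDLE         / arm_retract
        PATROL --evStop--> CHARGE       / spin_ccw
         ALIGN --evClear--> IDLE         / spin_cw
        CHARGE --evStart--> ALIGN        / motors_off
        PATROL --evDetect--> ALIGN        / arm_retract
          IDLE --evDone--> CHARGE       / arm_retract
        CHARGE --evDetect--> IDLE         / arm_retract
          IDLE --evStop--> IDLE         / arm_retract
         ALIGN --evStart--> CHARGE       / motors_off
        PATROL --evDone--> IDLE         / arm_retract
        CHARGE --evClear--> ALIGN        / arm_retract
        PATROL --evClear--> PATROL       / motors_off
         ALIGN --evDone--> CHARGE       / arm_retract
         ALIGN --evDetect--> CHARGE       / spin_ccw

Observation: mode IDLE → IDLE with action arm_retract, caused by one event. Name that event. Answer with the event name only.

try evDone: (IDLE, evDone) → (CHARGE, arm_retract)
try evStop: (IDLE, evStop) → (IDLE, arm_retract)  ← matches
try evDetect: (IDLE, evDetect) → (IDLE, spin_cw)
try evStart: (IDLE, evStart) → (IDLE, motors_off)
try evClear: (IDLE, evClear) → (PATROL, spin_cw)

evStop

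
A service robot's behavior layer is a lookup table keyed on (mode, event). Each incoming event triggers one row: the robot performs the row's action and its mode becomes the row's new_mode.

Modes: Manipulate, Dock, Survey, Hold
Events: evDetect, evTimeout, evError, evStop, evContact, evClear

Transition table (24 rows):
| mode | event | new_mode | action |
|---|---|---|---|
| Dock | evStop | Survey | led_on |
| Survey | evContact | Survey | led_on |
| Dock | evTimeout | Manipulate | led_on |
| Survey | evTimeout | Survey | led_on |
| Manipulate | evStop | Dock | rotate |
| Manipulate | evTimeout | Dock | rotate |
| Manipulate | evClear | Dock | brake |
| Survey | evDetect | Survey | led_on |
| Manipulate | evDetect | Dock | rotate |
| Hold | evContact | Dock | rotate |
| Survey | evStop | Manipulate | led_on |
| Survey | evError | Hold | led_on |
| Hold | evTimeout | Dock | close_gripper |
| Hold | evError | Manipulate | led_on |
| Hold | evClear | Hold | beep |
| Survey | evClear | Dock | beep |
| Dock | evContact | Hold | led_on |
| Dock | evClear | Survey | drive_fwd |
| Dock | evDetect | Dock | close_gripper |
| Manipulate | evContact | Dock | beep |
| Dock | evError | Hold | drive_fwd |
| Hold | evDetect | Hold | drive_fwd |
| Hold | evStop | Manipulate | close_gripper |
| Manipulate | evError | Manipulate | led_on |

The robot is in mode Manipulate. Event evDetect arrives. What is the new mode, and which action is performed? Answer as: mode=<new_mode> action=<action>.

mode=Dock action=rotate

current mode = Manipulate; filter table to that mode:
  (Manipulate, evStop) → (Dock, rotate)
  (Manipulate, evTimeout) → (Dock, rotate)
  (Manipulate, evClear) → (Dock, brake)
  (Manipulate, evDetect) → (Dock, rotate)  ← event matches
  (Manipulate, evContact) → (Dock, beep)
  (Manipulate, evError) → (Manipulate, led_on)
event = evDetect selects (Dock, rotate)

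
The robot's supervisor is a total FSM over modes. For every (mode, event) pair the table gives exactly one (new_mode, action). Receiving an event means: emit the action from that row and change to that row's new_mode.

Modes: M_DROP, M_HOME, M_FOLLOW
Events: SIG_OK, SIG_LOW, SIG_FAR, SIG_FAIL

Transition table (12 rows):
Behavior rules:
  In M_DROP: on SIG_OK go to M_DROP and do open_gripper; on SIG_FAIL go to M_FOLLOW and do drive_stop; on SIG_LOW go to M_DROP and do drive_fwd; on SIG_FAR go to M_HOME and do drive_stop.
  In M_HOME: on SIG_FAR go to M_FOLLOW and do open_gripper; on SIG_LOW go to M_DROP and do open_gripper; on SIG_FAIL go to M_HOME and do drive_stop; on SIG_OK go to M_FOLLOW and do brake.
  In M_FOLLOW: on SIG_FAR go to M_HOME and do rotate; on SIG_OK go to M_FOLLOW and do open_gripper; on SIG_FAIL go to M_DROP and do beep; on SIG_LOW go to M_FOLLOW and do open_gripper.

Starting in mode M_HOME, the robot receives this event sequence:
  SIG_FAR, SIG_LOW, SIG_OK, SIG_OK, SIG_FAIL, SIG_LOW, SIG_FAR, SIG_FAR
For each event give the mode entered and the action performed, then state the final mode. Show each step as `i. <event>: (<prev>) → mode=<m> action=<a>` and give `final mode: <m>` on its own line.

final mode: M_FOLLOW

1. SIG_FAR: (M_HOME) → mode=M_FOLLOW action=open_gripper
2. SIG_LOW: (M_FOLLOW) → mode=M_FOLLOW action=open_gripper
3. SIG_OK: (M_FOLLOW) → mode=M_FOLLOW action=open_gripper
4. SIG_OK: (M_FOLLOW) → mode=M_FOLLOW action=open_gripper
5. SIG_FAIL: (M_FOLLOW) → mode=M_DROP action=beep
6. SIG_LOW: (M_DROP) → mode=M_DROP action=drive_fwd
7. SIG_FAR: (M_DROP) → mode=M_HOME action=drive_stop
8. SIG_FAR: (M_HOME) → mode=M_FOLLOW action=open_gripper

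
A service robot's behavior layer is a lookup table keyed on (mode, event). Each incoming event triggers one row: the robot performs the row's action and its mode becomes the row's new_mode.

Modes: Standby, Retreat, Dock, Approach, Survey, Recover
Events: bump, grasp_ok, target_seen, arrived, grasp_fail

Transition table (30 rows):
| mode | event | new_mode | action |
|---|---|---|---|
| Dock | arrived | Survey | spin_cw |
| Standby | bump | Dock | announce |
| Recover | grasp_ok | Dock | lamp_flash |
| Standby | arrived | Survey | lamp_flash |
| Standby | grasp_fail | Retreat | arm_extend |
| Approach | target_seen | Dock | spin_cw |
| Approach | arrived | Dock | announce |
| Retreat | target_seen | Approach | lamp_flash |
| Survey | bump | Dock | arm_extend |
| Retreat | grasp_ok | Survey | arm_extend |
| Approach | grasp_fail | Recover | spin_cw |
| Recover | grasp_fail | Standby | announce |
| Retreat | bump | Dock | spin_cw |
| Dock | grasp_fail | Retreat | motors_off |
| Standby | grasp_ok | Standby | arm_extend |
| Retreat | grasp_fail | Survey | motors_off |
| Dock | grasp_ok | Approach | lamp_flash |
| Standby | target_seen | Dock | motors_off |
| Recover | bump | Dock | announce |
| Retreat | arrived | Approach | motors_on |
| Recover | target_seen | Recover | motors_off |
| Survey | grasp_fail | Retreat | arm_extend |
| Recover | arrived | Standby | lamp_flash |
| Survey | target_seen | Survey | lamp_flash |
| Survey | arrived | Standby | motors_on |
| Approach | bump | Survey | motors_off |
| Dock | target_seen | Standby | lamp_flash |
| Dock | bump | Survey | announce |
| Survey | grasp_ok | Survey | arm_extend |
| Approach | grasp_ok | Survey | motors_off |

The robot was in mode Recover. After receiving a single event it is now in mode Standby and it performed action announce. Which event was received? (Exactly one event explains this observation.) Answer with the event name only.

grasp_fail

try bump: (Recover, bump) → (Dock, announce)
try grasp_ok: (Recover, grasp_ok) → (Dock, lamp_flash)
try target_seen: (Recover, target_seen) → (Recover, motors_off)
try arrived: (Recover, arrived) → (Standby, lamp_flash)
try grasp_fail: (Recover, grasp_fail) → (Standby, announce)  ← matches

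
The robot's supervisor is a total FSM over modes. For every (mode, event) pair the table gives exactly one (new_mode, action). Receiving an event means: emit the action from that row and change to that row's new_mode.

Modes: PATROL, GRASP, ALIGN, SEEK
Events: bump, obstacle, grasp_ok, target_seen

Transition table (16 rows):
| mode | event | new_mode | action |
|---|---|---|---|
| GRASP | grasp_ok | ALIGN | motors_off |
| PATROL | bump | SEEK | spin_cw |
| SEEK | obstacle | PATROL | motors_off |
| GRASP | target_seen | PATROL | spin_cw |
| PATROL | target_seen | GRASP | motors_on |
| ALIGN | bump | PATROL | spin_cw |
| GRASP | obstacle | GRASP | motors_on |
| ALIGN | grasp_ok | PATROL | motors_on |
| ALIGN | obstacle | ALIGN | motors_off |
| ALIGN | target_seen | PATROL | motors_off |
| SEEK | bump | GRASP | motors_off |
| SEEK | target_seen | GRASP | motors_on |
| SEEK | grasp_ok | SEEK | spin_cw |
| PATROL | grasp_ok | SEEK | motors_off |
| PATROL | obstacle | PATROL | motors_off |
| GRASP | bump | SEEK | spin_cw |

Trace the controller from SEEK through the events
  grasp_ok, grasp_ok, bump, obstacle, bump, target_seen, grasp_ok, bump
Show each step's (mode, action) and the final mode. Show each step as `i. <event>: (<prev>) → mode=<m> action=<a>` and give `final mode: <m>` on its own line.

1. grasp_ok: (SEEK) → mode=SEEK action=spin_cw
2. grasp_ok: (SEEK) → mode=SEEK action=spin_cw
3. bump: (SEEK) → mode=GRASP action=motors_off
4. obstacle: (GRASP) → mode=GRASP action=motors_on
5. bump: (GRASP) → mode=SEEK action=spin_cw
6. target_seen: (SEEK) → mode=GRASP action=motors_on
7. grasp_ok: (GRASP) → mode=ALIGN action=motors_off
8. bump: (ALIGN) → mode=PATROL action=spin_cw

final mode: PATROL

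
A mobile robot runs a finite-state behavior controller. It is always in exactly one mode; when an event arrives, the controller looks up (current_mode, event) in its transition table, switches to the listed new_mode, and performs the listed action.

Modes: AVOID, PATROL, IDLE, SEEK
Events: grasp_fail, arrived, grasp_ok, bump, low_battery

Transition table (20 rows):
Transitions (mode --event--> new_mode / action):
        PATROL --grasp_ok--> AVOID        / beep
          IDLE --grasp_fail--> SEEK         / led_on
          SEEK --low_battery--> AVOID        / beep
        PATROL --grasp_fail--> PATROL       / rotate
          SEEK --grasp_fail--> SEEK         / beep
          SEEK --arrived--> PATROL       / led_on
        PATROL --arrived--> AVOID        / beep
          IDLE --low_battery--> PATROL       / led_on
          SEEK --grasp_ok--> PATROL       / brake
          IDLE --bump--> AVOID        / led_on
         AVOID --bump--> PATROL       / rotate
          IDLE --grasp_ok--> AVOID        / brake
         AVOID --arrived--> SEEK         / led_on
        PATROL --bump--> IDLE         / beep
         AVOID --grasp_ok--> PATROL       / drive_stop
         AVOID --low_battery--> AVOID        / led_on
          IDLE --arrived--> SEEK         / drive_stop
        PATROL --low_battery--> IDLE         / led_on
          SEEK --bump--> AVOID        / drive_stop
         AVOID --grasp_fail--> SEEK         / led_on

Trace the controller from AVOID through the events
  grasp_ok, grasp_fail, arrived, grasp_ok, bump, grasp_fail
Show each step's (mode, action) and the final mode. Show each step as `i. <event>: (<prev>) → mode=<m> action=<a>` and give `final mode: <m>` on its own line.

final mode: SEEK

1. grasp_ok: (AVOID) → mode=PATROL action=drive_stop
2. grasp_fail: (PATROL) → mode=PATROL action=rotate
3. arrived: (PATROL) → mode=AVOID action=beep
4. grasp_ok: (AVOID) → mode=PATROL action=drive_stop
5. bump: (PATROL) → mode=IDLE action=beep
6. grasp_fail: (IDLE) → mode=SEEK action=led_on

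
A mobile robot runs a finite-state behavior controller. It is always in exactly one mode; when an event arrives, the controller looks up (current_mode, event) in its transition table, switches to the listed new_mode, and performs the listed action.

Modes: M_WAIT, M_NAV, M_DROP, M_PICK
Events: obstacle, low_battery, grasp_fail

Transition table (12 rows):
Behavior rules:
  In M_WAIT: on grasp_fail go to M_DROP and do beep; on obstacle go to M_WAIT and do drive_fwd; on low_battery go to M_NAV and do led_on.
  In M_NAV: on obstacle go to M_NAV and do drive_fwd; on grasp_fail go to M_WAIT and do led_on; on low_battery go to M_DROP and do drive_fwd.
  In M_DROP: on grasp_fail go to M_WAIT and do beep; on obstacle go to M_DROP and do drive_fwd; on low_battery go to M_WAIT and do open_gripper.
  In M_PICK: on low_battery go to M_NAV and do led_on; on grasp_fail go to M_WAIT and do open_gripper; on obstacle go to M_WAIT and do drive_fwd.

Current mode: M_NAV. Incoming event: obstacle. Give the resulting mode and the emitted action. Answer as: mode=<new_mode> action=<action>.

current mode = M_NAV; filter table to that mode:
  (M_NAV, obstacle) → (M_NAV, drive_fwd)  ← event matches
  (M_NAV, grasp_fail) → (M_WAIT, led_on)
  (M_NAV, low_battery) → (M_DROP, drive_fwd)
event = obstacle selects (M_NAV, drive_fwd)

mode=M_NAV action=drive_fwd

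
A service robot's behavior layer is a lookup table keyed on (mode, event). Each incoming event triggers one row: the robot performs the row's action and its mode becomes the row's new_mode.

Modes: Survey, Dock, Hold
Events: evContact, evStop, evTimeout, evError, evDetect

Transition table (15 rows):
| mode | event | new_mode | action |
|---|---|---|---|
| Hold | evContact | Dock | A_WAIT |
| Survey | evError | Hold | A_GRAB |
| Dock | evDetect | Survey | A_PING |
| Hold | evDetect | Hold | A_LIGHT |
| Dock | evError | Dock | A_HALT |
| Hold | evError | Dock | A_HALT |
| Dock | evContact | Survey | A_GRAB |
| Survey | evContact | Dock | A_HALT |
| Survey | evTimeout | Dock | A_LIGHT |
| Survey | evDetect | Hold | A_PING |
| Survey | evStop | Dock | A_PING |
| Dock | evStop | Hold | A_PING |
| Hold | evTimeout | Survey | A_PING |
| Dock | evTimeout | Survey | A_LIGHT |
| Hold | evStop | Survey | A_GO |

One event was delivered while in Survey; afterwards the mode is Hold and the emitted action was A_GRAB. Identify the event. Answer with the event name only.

evError

try evContact: (Survey, evContact) → (Dock, A_HALT)
try evStop: (Survey, evStop) → (Dock, A_PING)
try evTimeout: (Survey, evTimeout) → (Dock, A_LIGHT)
try evError: (Survey, evError) → (Hold, A_GRAB)  ← matches
try evDetect: (Survey, evDetect) → (Hold, A_PING)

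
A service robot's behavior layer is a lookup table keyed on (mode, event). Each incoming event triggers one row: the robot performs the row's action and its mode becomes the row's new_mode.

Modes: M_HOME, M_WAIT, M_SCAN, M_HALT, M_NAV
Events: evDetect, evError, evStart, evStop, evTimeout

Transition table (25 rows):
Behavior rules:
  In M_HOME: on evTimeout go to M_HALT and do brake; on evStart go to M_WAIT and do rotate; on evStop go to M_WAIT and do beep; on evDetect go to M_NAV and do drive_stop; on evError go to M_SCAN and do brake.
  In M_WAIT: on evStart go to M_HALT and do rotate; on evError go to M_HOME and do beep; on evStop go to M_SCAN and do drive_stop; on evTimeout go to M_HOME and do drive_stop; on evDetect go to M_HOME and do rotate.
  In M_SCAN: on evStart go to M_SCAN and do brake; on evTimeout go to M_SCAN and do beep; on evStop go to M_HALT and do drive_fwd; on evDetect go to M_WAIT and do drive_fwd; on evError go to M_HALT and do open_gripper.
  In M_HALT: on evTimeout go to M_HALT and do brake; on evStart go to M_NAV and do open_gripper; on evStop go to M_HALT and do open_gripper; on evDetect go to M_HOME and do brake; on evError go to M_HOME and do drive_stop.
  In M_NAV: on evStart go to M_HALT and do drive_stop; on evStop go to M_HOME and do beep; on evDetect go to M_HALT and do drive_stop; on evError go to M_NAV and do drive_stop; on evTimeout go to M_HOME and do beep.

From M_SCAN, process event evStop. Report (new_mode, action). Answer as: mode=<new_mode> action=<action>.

current mode = M_SCAN; filter table to that mode:
  (M_SCAN, evStart) → (M_SCAN, brake)
  (M_SCAN, evTimeout) → (M_SCAN, beep)
  (M_SCAN, evStop) → (M_HALT, drive_fwd)  ← event matches
  (M_SCAN, evDetect) → (M_WAIT, drive_fwd)
  (M_SCAN, evError) → (M_HALT, open_gripper)
event = evStop selects (M_HALT, drive_fwd)

mode=M_HALT action=drive_fwd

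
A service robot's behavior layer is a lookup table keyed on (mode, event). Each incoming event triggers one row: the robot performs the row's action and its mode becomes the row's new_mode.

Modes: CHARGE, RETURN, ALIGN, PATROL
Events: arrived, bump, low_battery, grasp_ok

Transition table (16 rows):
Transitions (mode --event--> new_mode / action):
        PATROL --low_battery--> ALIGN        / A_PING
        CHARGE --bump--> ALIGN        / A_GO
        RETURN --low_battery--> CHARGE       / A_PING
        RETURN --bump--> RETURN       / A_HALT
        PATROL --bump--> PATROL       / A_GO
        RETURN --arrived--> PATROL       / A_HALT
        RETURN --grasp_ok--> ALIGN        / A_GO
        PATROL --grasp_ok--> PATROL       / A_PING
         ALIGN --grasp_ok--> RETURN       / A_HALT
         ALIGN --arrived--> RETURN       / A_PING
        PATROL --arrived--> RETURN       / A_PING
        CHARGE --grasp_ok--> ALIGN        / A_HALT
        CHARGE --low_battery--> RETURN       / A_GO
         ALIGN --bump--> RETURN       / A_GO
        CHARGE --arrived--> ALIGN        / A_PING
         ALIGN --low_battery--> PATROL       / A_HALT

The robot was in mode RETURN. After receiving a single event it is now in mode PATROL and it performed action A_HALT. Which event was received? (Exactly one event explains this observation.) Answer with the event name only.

arrived

try arrived: (RETURN, arrived) → (PATROL, A_HALT)  ← matches
try bump: (RETURN, bump) → (RETURN, A_HALT)
try low_battery: (RETURN, low_battery) → (CHARGE, A_PING)
try grasp_ok: (RETURN, grasp_ok) → (ALIGN, A_GO)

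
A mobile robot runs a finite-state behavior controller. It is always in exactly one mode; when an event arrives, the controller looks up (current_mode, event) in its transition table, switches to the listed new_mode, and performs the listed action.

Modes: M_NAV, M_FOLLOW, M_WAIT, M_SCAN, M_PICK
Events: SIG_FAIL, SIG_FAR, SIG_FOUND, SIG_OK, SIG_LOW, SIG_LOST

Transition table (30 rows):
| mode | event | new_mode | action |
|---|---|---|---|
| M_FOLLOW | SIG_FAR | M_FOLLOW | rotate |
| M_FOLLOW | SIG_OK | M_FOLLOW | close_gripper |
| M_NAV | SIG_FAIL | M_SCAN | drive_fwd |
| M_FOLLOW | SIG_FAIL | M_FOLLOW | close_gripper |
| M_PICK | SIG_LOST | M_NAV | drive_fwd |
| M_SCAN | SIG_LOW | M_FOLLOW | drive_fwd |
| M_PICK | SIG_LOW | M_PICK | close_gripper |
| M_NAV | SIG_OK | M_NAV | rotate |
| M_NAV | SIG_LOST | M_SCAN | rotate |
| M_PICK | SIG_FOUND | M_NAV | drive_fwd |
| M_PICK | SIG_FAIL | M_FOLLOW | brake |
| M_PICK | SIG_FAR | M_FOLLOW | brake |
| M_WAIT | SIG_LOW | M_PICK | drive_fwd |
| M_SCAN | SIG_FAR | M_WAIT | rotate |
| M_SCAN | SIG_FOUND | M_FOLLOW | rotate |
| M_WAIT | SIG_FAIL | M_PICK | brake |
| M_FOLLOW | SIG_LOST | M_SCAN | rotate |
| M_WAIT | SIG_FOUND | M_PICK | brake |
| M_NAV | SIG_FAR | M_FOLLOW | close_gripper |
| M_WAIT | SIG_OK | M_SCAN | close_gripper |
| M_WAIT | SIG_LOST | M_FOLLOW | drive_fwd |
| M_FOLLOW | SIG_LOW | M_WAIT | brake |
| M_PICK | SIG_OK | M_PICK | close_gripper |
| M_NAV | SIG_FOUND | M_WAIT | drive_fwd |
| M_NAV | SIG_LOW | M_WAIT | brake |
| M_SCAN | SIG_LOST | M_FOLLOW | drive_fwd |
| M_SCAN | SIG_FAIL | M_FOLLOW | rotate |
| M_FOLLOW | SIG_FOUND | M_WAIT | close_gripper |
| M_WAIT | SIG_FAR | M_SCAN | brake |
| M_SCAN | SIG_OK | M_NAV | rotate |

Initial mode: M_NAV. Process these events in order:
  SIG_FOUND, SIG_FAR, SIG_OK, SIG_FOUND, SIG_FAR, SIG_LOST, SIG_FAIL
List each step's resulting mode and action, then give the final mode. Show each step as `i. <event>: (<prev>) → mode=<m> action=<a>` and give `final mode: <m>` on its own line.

1. SIG_FOUND: (M_NAV) → mode=M_WAIT action=drive_fwd
2. SIG_FAR: (M_WAIT) → mode=M_SCAN action=brake
3. SIG_OK: (M_SCAN) → mode=M_NAV action=rotate
4. SIG_FOUND: (M_NAV) → mode=M_WAIT action=drive_fwd
5. SIG_FAR: (M_WAIT) → mode=M_SCAN action=brake
6. SIG_LOST: (M_SCAN) → mode=M_FOLLOW action=drive_fwd
7. SIG_FAIL: (M_FOLLOW) → mode=M_FOLLOW action=close_gripper

final mode: M_FOLLOW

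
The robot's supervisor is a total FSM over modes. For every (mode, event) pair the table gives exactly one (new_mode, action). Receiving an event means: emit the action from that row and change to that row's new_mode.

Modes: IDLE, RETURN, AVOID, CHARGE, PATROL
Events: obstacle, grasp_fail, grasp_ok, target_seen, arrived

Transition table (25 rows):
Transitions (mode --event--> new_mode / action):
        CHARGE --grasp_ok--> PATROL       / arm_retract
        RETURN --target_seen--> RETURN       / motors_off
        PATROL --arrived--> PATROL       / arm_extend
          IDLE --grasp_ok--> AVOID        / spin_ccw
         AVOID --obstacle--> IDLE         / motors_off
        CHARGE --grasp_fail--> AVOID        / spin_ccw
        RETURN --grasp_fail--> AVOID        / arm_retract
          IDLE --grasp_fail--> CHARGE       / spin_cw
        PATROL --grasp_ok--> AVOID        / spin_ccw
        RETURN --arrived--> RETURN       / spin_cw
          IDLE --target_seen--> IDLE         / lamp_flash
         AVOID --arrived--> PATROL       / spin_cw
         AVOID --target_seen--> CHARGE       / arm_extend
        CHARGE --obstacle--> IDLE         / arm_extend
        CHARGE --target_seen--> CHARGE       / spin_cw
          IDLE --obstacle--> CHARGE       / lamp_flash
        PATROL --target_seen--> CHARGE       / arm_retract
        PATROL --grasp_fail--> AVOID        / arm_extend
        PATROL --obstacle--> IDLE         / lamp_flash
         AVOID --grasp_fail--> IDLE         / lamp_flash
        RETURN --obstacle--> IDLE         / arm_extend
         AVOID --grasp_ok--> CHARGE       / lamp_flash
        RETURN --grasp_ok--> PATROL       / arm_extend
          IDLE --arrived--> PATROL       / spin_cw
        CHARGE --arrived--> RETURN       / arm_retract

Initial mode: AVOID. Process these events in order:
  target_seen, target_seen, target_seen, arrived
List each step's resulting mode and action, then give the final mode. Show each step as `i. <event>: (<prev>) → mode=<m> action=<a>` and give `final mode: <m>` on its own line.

final mode: RETURN

1. target_seen: (AVOID) → mode=CHARGE action=arm_extend
2. target_seen: (CHARGE) → mode=CHARGE action=spin_cw
3. target_seen: (CHARGE) → mode=CHARGE action=spin_cw
4. arrived: (CHARGE) → mode=RETURN action=arm_retract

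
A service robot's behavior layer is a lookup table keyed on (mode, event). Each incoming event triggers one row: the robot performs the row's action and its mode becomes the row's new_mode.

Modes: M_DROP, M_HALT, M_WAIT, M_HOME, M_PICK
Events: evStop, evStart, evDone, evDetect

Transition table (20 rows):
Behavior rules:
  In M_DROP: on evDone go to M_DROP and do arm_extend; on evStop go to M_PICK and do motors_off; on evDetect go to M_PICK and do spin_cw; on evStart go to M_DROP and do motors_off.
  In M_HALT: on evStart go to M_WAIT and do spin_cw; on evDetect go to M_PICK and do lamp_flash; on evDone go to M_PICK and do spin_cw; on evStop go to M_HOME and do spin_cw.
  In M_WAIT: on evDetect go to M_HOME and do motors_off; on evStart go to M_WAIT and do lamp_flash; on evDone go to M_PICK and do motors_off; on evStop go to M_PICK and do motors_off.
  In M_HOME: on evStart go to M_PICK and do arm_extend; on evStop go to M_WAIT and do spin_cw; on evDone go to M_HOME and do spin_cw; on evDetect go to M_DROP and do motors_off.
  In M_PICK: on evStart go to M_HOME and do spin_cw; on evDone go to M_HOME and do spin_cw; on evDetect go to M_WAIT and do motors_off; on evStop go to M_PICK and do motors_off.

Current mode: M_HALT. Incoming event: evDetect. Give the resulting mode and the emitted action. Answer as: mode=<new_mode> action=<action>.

mode=M_PICK action=lamp_flash

current mode = M_HALT; filter table to that mode:
  (M_HALT, evStart) → (M_WAIT, spin_cw)
  (M_HALT, evDetect) → (M_PICK, lamp_flash)  ← event matches
  (M_HALT, evDone) → (M_PICK, spin_cw)
  (M_HALT, evStop) → (M_HOME, spin_cw)
event = evDetect selects (M_PICK, lamp_flash)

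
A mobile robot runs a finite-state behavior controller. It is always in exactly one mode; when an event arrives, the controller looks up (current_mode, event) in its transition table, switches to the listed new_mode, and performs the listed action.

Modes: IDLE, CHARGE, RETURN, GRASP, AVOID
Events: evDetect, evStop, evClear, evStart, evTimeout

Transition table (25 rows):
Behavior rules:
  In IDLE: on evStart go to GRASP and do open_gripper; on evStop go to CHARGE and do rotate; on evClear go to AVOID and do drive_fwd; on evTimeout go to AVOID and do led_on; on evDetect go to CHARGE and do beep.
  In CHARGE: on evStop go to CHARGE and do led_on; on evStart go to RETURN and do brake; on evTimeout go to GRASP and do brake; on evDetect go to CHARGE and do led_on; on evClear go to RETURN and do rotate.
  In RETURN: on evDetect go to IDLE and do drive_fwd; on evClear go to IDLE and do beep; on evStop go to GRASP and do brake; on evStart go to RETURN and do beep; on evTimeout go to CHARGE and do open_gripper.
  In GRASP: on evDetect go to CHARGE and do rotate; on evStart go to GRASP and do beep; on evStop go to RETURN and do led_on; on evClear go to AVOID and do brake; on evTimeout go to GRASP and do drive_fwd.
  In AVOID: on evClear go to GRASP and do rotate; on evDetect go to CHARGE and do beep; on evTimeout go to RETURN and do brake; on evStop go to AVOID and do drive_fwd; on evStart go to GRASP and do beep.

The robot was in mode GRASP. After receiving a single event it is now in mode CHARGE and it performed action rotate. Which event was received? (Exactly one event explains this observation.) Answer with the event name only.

try evDetect: (GRASP, evDetect) → (CHARGE, rotate)  ← matches
try evStop: (GRASP, evStop) → (RETURN, led_on)
try evClear: (GRASP, evClear) → (AVOID, brake)
try evStart: (GRASP, evStart) → (GRASP, beep)
try evTimeout: (GRASP, evTimeout) → (GRASP, drive_fwd)

evDetect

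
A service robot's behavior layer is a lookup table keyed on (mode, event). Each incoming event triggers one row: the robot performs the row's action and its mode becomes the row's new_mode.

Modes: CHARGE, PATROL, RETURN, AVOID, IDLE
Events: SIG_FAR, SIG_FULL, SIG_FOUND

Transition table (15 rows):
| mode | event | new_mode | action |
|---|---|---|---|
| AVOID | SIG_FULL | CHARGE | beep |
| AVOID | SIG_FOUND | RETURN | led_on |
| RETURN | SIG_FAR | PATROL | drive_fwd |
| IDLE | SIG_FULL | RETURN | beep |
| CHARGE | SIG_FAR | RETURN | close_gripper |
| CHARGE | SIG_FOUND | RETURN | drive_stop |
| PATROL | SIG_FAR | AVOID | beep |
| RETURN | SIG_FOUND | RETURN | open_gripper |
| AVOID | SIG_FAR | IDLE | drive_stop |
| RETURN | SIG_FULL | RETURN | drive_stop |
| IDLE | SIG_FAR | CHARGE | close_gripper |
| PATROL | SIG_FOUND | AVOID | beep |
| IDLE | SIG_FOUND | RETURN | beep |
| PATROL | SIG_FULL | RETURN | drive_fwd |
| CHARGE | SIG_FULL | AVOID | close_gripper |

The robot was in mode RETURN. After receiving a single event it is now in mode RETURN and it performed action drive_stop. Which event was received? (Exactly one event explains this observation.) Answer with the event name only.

try SIG_FAR: (RETURN, SIG_FAR) → (PATROL, drive_fwd)
try SIG_FULL: (RETURN, SIG_FULL) → (RETURN, drive_stop)  ← matches
try SIG_FOUND: (RETURN, SIG_FOUND) → (RETURN, open_gripper)

SIG_FULL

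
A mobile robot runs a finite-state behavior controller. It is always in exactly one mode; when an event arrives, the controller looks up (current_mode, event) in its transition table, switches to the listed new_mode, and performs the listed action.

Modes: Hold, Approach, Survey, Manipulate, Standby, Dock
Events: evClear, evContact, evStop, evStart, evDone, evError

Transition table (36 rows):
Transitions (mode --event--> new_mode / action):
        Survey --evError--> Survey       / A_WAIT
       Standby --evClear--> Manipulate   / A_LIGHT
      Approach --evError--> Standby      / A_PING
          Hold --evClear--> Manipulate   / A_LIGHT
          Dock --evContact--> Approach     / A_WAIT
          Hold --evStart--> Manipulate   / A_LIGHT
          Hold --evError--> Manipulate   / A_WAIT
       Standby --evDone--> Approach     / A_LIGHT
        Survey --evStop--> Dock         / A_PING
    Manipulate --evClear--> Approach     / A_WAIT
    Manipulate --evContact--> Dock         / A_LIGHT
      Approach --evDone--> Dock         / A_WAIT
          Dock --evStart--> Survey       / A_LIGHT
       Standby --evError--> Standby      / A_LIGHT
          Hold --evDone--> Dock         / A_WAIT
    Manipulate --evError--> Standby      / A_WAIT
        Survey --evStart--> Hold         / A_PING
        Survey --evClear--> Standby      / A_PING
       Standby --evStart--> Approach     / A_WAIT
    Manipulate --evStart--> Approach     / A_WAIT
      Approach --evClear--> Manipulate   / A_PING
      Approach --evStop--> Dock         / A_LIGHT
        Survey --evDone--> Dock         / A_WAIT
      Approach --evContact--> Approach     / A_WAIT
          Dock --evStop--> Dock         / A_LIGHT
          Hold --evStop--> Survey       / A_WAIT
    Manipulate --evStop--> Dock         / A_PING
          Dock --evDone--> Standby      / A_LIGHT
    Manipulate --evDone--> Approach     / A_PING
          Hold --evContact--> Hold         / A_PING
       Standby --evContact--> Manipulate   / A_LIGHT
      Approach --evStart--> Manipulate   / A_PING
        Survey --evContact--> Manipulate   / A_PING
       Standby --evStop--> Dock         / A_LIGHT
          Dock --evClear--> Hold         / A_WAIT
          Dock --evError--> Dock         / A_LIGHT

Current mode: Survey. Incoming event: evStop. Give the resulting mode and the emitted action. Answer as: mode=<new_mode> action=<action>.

mode=Dock action=A_PING

current mode = Survey; filter table to that mode:
  (Survey, evError) → (Survey, A_WAIT)
  (Survey, evStop) → (Dock, A_PING)  ← event matches
  (Survey, evStart) → (Hold, A_PING)
  (Survey, evClear) → (Standby, A_PING)
  (Survey, evDone) → (Dock, A_WAIT)
  (Survey, evContact) → (Manipulate, A_PING)
event = evStop selects (Dock, A_PING)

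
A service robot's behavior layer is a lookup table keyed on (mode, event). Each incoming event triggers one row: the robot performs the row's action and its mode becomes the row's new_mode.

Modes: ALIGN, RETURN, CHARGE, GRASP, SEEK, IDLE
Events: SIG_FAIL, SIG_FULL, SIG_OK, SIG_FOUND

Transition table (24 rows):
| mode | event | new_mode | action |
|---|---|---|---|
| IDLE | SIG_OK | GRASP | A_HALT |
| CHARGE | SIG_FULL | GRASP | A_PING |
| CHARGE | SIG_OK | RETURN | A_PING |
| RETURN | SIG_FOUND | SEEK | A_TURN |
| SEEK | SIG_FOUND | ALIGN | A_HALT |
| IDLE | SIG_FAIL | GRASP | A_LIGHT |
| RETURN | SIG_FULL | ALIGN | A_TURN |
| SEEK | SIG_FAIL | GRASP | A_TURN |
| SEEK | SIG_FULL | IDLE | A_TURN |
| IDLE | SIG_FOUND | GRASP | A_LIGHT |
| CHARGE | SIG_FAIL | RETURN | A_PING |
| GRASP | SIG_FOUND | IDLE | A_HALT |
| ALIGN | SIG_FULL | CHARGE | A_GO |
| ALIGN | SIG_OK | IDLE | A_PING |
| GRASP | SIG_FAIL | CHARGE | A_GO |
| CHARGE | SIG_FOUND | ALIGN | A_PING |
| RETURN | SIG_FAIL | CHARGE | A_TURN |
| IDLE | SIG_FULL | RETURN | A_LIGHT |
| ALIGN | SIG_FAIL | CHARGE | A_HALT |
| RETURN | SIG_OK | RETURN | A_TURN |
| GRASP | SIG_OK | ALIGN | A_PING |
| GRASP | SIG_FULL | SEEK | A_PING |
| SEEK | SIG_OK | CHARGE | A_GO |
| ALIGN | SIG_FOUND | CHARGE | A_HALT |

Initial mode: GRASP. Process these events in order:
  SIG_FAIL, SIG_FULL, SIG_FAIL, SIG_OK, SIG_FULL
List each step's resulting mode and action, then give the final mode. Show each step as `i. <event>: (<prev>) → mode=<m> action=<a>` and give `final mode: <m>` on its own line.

final mode: ALIGN

1. SIG_FAIL: (GRASP) → mode=CHARGE action=A_GO
2. SIG_FULL: (CHARGE) → mode=GRASP action=A_PING
3. SIG_FAIL: (GRASP) → mode=CHARGE action=A_GO
4. SIG_OK: (CHARGE) → mode=RETURN action=A_PING
5. SIG_FULL: (RETURN) → mode=ALIGN action=A_TURN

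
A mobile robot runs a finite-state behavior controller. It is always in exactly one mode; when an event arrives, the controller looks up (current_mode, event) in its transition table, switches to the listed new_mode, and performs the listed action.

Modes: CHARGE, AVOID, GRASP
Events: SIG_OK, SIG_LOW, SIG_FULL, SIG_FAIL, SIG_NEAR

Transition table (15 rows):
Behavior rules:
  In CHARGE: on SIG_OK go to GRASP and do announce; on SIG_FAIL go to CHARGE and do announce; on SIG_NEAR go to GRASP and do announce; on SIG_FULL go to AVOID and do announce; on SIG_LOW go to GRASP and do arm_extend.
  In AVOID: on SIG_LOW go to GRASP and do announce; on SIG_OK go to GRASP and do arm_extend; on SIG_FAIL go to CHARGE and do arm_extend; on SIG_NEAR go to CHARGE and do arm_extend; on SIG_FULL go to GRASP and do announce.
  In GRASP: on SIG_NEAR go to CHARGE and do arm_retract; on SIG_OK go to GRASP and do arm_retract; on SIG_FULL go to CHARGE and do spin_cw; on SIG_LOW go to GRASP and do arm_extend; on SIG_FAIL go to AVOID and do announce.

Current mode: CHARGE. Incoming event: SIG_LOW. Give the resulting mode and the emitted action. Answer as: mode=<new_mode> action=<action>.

current mode = CHARGE; filter table to that mode:
  (CHARGE, SIG_OK) → (GRASP, announce)
  (CHARGE, SIG_FAIL) → (CHARGE, announce)
  (CHARGE, SIG_NEAR) → (GRASP, announce)
  (CHARGE, SIG_FULL) → (AVOID, announce)
  (CHARGE, SIG_LOW) → (GRASP, arm_extend)  ← event matches
event = SIG_LOW selects (GRASP, arm_extend)

mode=GRASP action=arm_extend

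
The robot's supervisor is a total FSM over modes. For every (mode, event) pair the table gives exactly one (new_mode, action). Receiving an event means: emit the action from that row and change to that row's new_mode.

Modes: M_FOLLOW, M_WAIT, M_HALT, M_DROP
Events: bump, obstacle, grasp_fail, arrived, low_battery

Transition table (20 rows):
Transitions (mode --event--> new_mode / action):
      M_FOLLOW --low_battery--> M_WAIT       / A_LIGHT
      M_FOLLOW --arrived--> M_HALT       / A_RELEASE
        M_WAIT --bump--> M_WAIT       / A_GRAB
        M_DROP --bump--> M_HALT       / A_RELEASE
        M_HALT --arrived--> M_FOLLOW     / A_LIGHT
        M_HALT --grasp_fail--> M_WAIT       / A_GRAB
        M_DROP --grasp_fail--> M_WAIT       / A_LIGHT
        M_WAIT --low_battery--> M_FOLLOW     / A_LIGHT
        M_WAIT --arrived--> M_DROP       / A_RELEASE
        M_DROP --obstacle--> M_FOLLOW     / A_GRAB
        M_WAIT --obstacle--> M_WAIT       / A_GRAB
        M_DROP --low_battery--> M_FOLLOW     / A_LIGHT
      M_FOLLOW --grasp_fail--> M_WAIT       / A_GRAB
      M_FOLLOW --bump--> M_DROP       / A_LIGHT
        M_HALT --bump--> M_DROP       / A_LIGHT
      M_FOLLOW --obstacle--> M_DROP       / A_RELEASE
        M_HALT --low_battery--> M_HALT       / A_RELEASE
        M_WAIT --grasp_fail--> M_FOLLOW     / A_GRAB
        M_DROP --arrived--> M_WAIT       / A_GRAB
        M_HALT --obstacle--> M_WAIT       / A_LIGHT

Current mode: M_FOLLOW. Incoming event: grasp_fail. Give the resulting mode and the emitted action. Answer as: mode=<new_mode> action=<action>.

mode=M_WAIT action=A_GRAB

current mode = M_FOLLOW; filter table to that mode:
  (M_FOLLOW, low_battery) → (M_WAIT, A_LIGHT)
  (M_FOLLOW, arrived) → (M_HALT, A_RELEASE)
  (M_FOLLOW, grasp_fail) → (M_WAIT, A_GRAB)  ← event matches
  (M_FOLLOW, bump) → (M_DROP, A_LIGHT)
  (M_FOLLOW, obstacle) → (M_DROP, A_RELEASE)
event = grasp_fail selects (M_WAIT, A_GRAB)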